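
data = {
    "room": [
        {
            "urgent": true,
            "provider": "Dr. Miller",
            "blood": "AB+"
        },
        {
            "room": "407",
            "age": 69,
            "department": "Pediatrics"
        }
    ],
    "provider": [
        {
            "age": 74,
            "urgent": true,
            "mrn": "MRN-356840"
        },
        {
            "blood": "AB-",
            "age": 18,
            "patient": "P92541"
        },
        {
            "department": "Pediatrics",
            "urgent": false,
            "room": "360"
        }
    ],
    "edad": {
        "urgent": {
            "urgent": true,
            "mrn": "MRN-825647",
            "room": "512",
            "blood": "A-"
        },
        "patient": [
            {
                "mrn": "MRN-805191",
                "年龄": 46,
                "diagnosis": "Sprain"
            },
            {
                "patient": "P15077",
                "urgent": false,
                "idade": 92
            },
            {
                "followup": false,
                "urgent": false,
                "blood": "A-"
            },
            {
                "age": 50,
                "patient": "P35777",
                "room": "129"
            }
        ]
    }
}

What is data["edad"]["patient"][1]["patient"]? "P15077"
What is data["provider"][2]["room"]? "360"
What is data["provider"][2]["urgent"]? False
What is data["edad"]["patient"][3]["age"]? 50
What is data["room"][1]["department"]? "Pediatrics"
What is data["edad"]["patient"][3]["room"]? "129"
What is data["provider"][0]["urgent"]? True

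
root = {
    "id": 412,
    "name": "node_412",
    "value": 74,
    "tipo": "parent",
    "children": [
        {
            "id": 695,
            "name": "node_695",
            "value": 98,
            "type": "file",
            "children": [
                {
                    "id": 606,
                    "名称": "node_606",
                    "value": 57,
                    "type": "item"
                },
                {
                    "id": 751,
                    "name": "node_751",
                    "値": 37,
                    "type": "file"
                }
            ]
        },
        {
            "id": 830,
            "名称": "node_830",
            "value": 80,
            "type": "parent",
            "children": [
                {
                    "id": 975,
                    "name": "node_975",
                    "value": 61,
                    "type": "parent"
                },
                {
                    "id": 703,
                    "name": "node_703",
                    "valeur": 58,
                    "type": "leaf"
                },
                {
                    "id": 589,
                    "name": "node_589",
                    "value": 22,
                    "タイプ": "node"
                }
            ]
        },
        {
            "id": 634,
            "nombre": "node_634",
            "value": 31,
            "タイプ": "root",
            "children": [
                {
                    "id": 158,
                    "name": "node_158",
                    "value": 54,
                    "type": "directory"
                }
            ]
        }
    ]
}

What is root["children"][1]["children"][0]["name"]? "node_975"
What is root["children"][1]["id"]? 830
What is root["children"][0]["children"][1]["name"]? "node_751"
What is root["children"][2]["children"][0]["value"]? 54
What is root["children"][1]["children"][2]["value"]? 22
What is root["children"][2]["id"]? 634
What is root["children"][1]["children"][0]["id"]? 975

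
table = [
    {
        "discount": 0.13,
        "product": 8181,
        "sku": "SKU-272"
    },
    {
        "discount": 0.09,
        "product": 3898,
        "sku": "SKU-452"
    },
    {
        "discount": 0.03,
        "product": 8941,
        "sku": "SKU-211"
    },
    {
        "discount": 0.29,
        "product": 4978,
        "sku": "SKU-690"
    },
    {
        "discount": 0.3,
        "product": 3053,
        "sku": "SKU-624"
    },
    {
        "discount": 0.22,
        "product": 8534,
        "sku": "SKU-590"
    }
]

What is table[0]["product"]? 8181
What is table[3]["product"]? 4978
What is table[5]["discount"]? 0.22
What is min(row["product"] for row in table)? 3053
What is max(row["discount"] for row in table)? 0.3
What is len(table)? 6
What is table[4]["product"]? 3053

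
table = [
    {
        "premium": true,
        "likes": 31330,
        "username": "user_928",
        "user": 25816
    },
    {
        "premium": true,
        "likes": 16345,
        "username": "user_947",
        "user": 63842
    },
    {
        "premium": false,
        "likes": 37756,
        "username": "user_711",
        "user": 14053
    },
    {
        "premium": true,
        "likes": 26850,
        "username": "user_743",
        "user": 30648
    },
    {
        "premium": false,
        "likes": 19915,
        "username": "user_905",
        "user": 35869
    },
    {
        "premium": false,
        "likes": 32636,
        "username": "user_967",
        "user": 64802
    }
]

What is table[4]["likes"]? 19915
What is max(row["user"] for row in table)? 64802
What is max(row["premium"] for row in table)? True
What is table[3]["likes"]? 26850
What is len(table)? 6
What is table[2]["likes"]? 37756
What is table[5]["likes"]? 32636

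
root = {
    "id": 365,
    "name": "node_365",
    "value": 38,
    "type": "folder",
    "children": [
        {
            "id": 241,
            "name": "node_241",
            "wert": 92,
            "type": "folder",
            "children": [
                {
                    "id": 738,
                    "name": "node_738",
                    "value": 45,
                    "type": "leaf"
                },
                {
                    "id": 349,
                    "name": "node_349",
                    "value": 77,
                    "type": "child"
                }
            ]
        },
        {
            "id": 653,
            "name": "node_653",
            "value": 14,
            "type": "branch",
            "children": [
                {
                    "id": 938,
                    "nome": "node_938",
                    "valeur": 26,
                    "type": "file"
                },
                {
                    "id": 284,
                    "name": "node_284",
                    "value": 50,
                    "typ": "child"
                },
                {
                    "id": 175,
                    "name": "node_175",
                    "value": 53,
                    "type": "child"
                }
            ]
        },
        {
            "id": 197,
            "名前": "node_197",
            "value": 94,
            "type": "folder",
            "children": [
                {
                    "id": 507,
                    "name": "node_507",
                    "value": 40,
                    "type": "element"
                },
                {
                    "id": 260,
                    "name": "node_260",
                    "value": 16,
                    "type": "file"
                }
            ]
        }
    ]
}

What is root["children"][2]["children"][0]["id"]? 507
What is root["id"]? 365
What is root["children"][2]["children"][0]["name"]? "node_507"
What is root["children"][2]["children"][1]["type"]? "file"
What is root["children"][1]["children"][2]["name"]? "node_175"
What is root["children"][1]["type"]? "branch"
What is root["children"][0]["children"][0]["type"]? "leaf"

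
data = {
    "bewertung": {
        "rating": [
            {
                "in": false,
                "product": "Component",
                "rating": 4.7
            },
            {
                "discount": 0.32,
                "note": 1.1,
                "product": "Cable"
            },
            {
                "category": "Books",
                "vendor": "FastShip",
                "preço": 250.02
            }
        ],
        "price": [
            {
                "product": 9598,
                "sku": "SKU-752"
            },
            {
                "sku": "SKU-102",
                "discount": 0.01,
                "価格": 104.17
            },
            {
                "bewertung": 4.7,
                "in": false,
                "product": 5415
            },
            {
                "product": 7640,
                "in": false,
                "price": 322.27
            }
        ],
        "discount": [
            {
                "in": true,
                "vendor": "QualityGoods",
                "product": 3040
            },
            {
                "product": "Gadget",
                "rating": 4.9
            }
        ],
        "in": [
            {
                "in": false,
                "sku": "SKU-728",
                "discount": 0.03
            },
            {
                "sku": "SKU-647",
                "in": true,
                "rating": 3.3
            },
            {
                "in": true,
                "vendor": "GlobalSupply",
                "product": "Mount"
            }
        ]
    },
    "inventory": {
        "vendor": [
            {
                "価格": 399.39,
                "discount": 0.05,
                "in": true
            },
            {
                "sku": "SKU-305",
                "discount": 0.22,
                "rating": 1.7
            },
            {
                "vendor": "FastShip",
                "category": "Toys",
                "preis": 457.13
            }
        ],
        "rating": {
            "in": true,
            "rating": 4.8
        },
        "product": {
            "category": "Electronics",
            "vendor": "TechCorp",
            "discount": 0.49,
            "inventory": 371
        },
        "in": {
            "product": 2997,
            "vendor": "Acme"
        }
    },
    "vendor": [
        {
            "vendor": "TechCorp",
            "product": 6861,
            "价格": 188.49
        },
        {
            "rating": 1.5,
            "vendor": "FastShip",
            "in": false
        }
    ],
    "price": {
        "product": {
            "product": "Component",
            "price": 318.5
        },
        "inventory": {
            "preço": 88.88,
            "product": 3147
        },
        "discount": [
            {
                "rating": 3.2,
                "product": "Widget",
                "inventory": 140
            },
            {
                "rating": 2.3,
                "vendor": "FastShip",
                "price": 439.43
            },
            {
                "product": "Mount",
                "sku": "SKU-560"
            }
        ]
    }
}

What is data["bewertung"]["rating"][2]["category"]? "Books"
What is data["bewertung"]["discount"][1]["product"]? "Gadget"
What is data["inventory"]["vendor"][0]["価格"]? 399.39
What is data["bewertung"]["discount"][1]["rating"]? 4.9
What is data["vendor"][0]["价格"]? 188.49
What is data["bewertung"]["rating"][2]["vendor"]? "FastShip"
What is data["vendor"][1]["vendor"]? "FastShip"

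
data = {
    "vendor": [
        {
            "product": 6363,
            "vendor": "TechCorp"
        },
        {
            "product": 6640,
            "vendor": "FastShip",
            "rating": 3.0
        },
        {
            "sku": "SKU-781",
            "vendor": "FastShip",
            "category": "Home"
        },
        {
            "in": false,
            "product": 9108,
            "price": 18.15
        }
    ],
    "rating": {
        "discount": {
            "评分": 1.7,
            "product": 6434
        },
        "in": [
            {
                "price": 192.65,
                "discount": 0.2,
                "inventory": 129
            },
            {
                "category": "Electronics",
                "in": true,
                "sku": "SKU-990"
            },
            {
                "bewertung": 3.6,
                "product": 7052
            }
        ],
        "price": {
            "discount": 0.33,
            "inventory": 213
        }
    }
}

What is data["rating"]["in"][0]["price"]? 192.65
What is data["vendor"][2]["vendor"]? "FastShip"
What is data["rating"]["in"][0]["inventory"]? 129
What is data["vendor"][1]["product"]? 6640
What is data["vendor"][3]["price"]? 18.15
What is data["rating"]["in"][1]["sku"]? "SKU-990"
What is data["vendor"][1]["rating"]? 3.0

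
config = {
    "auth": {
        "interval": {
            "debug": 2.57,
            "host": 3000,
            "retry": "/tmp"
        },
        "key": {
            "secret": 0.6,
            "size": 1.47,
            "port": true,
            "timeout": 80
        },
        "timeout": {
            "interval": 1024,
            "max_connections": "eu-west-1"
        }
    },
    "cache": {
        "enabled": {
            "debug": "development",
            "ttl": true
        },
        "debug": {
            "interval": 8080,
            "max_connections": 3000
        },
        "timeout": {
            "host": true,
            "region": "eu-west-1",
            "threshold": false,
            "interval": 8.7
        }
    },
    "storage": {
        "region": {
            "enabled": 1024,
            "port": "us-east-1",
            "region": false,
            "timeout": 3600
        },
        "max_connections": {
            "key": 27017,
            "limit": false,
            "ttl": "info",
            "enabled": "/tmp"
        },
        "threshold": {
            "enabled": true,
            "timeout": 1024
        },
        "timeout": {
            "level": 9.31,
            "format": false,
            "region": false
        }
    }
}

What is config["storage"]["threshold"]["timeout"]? 1024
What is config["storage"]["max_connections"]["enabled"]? "/tmp"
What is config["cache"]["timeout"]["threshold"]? False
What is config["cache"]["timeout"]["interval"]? 8.7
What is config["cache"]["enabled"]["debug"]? "development"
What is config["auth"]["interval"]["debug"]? 2.57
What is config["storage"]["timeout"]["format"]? False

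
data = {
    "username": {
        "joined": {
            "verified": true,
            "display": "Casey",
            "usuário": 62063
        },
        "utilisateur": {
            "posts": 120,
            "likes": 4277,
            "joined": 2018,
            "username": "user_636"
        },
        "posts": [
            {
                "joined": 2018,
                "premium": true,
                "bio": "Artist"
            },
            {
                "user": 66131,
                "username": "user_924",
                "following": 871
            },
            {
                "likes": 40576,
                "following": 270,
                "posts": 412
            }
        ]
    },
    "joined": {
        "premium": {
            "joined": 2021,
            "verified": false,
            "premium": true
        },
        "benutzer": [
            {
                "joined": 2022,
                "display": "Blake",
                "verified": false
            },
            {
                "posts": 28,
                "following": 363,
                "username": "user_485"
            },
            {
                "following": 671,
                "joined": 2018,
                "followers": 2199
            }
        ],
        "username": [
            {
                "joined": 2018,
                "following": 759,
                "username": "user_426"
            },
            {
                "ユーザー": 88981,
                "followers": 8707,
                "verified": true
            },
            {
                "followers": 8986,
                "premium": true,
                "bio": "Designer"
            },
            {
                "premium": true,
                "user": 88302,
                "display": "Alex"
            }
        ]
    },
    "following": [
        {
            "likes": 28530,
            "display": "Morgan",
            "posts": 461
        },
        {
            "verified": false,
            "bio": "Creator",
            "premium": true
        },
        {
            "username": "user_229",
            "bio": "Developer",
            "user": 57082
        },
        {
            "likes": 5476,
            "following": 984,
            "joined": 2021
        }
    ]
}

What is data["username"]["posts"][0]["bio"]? "Artist"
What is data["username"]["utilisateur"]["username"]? "user_636"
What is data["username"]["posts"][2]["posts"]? 412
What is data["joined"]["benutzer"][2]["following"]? 671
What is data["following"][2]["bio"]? "Developer"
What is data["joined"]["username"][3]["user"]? 88302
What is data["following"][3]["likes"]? 5476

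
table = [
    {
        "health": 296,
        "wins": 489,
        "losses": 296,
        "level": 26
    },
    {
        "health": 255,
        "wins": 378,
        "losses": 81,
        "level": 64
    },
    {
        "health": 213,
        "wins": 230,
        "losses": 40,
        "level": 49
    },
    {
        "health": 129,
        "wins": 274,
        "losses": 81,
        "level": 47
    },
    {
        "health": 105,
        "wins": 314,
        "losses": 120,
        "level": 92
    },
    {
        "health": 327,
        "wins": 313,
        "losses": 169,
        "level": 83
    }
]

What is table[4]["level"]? 92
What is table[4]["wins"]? 314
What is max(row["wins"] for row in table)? 489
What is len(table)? 6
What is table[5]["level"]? 83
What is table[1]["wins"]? 378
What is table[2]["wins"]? 230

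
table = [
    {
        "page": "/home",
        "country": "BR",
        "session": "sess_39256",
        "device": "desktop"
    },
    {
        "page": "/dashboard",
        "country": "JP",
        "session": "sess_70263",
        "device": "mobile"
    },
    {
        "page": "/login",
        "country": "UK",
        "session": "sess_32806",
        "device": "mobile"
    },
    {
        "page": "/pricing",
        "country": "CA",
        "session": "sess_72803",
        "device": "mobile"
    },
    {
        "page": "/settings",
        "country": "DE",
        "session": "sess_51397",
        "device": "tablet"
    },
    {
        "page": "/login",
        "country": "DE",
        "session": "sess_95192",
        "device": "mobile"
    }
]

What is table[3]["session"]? "sess_72803"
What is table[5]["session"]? "sess_95192"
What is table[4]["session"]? "sess_51397"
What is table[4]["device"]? "tablet"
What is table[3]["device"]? "mobile"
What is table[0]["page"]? "/home"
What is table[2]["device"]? "mobile"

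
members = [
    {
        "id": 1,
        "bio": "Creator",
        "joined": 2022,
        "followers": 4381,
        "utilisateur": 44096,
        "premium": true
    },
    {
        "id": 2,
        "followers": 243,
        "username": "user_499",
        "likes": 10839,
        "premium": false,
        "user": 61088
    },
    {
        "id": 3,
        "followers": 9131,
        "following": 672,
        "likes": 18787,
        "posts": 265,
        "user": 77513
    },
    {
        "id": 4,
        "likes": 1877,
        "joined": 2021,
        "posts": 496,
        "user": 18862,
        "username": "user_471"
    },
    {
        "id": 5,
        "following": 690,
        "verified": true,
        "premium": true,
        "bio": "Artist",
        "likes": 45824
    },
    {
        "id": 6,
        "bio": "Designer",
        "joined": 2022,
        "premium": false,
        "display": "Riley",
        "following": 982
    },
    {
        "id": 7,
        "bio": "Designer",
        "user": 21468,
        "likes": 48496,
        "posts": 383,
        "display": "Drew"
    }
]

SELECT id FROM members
[1, 2, 3, 4, 5, 6, 7]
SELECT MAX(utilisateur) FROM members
44096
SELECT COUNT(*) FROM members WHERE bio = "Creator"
1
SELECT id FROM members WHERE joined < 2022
[4]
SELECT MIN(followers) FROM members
243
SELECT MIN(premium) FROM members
False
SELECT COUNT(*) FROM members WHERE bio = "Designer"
2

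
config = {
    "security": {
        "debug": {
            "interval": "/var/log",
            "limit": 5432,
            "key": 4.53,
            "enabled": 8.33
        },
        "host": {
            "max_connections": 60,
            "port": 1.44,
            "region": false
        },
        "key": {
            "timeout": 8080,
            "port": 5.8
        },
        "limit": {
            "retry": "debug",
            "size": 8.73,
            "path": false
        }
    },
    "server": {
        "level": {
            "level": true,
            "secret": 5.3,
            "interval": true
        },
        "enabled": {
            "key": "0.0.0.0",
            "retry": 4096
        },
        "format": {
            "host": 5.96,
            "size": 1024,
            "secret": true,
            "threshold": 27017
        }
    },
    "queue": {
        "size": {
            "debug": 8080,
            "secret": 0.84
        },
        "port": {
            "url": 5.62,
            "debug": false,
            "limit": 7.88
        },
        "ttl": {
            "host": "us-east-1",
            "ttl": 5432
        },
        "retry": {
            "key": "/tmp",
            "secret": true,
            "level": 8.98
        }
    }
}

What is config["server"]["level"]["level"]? True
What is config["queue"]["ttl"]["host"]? "us-east-1"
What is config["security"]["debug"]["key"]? 4.53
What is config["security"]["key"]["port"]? 5.8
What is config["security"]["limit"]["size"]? 8.73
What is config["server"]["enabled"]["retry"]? 4096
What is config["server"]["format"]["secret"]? True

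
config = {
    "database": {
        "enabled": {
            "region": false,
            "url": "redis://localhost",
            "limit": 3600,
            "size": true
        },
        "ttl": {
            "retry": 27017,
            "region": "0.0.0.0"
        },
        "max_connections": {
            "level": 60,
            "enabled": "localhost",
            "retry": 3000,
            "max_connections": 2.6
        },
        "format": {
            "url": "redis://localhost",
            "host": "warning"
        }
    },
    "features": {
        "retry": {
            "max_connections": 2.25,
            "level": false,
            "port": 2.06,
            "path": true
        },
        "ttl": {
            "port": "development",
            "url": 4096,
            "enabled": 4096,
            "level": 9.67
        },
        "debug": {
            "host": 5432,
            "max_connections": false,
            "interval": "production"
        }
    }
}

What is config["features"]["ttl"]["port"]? "development"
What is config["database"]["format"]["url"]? "redis://localhost"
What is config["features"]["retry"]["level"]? False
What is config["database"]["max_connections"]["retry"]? 3000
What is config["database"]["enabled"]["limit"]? 3600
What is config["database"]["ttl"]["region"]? "0.0.0.0"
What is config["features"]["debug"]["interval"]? "production"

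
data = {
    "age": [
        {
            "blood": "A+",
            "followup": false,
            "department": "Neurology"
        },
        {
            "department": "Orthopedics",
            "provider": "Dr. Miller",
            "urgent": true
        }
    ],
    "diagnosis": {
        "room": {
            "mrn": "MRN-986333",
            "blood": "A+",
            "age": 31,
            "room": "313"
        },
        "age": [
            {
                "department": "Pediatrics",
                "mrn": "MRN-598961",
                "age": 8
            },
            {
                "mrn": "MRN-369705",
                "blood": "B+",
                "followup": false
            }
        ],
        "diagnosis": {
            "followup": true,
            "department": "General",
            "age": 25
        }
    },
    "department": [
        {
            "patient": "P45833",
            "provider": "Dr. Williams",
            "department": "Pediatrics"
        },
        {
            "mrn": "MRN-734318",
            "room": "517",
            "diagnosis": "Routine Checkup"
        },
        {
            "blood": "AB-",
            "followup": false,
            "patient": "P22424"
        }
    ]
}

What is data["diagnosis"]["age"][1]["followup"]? False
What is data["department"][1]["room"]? "517"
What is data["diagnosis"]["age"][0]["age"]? 8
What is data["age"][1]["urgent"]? True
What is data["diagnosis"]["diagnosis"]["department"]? "General"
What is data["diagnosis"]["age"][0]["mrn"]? "MRN-598961"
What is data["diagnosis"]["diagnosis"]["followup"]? True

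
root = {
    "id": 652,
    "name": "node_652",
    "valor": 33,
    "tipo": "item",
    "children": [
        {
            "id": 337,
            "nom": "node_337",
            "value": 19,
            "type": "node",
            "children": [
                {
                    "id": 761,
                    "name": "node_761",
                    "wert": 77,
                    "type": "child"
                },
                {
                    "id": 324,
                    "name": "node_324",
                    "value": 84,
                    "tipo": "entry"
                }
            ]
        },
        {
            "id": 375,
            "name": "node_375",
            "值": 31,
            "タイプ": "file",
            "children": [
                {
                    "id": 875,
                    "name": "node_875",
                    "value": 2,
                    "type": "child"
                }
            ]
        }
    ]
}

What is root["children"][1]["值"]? 31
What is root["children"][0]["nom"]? "node_337"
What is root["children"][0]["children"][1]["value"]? 84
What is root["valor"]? 33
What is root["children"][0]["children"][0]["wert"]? 77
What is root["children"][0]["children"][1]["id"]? 324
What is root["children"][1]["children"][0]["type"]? "child"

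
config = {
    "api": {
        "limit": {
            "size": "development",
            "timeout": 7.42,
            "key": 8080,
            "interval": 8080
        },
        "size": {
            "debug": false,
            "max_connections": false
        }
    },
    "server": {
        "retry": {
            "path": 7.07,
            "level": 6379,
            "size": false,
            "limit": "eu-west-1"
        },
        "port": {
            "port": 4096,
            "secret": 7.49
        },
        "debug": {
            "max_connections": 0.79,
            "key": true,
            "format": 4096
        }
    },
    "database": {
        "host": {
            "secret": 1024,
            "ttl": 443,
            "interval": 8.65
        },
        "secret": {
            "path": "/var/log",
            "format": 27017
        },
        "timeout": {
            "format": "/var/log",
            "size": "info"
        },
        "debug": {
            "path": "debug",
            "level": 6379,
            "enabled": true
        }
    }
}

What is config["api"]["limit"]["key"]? 8080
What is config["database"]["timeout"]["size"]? "info"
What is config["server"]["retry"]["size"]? False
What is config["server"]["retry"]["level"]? 6379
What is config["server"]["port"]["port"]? 4096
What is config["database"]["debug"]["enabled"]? True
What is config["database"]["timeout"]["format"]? "/var/log"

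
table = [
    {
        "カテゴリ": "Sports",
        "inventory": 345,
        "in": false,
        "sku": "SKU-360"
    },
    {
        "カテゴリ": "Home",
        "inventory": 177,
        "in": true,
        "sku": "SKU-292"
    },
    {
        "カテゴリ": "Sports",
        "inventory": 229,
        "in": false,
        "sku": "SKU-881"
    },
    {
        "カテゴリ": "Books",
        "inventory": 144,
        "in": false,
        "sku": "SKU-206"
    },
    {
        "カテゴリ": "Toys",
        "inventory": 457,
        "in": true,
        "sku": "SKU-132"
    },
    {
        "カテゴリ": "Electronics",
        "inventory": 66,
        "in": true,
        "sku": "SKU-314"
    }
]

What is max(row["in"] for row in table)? True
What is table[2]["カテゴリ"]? "Sports"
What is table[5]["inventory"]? 66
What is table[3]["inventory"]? 144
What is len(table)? 6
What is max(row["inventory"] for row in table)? 457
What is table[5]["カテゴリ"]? "Electronics"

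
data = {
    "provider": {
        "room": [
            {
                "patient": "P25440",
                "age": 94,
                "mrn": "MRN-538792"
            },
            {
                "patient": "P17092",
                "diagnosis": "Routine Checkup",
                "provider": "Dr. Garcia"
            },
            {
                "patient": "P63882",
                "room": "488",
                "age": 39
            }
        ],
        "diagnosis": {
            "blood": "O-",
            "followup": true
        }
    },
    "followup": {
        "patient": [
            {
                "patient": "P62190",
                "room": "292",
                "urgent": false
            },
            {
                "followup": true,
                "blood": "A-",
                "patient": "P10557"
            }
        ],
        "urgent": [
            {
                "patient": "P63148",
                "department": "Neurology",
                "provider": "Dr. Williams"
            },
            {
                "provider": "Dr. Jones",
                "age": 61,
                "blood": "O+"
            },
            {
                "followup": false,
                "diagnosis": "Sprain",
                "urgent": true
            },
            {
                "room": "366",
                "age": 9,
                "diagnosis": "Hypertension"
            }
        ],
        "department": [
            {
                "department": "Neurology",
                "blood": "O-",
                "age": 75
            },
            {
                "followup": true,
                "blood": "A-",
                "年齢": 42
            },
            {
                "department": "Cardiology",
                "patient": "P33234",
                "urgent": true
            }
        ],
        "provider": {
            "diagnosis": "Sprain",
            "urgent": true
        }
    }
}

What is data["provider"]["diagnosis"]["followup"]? True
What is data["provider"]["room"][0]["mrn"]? "MRN-538792"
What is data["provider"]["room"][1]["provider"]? "Dr. Garcia"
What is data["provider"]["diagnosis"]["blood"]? "O-"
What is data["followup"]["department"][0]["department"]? "Neurology"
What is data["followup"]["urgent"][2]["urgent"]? True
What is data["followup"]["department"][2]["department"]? "Cardiology"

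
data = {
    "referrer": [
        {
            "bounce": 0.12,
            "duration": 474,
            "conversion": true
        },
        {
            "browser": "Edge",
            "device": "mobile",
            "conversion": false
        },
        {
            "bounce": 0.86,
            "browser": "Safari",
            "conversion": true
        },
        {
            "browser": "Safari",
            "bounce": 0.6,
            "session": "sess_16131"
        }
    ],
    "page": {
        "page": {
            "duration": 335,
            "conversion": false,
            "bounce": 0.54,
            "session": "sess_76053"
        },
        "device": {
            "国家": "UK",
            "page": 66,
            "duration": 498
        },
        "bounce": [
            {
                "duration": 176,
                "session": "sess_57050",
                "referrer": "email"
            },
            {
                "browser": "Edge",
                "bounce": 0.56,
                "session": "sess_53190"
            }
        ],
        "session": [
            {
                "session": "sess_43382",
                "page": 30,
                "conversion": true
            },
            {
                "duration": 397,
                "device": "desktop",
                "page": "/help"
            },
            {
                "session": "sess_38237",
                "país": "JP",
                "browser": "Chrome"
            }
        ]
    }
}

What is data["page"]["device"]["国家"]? "UK"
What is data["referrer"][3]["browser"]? "Safari"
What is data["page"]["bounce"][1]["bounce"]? 0.56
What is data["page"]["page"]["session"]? "sess_76053"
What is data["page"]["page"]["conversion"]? False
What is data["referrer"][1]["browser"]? "Edge"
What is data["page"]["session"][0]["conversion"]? True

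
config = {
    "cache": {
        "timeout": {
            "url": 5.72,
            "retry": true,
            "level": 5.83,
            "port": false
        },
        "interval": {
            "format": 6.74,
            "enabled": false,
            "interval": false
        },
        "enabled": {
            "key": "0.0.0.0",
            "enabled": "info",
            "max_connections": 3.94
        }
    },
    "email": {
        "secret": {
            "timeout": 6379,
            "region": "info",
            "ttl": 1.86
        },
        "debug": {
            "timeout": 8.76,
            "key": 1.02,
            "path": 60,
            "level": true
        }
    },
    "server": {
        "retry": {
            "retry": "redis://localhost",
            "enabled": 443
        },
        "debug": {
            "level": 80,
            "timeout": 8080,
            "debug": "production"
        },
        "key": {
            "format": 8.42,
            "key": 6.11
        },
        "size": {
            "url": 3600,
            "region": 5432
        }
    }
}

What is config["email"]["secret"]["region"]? "info"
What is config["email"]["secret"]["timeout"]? 6379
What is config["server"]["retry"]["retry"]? "redis://localhost"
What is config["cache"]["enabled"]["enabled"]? "info"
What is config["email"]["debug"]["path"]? 60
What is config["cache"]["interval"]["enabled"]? False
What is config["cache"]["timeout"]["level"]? 5.83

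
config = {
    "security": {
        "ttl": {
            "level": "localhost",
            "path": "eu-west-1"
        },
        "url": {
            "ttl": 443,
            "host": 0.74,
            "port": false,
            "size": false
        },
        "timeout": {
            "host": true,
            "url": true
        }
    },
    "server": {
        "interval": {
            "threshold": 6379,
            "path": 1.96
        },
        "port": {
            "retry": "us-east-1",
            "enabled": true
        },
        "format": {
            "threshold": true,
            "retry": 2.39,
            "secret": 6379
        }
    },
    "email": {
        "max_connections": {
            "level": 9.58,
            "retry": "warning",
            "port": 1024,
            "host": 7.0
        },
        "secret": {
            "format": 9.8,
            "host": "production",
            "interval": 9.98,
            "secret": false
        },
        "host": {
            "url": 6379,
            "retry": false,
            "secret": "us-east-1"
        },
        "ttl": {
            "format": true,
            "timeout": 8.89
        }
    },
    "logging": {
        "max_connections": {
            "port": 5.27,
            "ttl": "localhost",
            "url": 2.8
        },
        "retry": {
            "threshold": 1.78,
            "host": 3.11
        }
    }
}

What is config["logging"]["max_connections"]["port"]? 5.27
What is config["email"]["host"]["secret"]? "us-east-1"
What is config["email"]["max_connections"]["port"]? 1024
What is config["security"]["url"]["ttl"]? 443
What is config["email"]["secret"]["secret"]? False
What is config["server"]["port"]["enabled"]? True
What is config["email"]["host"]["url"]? 6379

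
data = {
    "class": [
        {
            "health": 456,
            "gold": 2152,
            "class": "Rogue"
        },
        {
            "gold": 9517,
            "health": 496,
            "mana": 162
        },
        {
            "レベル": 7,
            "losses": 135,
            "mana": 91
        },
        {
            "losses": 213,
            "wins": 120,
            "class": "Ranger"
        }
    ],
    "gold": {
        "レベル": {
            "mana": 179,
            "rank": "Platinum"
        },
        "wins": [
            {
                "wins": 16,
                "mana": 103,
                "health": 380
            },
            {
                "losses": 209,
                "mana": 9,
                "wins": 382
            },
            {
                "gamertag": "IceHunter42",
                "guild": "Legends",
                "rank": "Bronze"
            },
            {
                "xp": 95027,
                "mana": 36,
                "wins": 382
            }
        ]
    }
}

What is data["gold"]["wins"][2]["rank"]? "Bronze"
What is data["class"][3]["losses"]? 213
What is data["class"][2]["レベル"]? 7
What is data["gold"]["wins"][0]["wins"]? 16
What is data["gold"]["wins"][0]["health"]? 380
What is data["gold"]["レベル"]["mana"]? 179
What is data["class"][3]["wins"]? 120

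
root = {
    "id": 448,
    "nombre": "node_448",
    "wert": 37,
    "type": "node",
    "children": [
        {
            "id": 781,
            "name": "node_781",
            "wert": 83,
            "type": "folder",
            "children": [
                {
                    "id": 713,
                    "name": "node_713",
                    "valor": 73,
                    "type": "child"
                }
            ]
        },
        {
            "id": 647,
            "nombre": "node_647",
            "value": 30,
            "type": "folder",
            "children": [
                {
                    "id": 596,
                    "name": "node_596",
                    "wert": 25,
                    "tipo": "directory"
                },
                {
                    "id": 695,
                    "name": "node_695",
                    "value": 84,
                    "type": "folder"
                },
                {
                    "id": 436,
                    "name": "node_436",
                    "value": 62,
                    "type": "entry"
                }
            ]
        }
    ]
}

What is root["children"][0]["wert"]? 83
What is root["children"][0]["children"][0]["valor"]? 73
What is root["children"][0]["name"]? "node_781"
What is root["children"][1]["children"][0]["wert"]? 25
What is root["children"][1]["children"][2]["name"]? "node_436"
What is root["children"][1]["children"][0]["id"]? 596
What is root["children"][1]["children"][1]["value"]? 84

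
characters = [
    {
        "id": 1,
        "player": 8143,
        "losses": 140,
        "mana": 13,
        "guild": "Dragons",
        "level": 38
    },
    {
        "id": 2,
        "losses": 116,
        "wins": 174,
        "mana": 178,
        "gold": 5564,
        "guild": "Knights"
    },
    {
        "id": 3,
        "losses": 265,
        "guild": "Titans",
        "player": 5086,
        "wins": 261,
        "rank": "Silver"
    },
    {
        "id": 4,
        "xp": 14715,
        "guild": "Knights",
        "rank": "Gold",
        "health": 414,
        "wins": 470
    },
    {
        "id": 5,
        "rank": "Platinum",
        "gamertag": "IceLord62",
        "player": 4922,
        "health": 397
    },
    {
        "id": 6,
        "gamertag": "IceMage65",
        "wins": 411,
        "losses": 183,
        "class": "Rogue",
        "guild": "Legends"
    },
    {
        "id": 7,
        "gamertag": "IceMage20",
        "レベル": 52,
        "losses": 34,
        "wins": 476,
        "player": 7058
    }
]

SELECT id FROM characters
[1, 2, 3, 4, 5, 6, 7]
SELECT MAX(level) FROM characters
38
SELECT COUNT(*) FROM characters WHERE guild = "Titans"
1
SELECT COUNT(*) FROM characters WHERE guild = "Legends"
1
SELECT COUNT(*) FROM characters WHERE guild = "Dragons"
1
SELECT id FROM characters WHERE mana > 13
[2]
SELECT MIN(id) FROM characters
1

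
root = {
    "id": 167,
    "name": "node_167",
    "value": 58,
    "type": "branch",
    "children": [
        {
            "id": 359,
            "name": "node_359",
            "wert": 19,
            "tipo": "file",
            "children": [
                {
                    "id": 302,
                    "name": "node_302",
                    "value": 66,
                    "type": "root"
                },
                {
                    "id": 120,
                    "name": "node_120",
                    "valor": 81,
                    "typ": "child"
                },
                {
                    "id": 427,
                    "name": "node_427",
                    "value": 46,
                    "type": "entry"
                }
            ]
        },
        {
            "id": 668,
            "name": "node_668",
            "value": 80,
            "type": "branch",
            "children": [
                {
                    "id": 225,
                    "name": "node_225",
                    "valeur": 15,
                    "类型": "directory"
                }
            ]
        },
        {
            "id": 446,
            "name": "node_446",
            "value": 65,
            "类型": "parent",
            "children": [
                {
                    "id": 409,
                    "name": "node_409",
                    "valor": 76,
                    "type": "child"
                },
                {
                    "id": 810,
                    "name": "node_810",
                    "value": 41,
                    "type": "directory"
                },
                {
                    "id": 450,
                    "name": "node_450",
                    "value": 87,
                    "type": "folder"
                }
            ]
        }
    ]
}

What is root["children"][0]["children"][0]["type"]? "root"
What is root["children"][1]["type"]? "branch"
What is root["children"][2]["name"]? "node_446"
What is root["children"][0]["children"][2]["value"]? 46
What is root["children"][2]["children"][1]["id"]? 810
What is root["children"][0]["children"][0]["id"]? 302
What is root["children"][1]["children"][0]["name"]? "node_225"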